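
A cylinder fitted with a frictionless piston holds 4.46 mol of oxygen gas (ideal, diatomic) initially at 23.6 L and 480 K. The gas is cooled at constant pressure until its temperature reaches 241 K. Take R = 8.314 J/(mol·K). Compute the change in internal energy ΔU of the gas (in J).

P₁ = nRT₁/V₁ = 4.46×8.314×480/23.6 = 754 kPa.
Isobaric: P stays 754 kPa; V/T = const ⇒ T₂ = 241 K, V₂ = 11.8 L.
For an ideal gas ΔU = nCvΔT with Cv = (5/2)R = 20.8 J/(mol·K).
ΔU = 4.46×20.8×(241−480) = -22200 J.

-22200 J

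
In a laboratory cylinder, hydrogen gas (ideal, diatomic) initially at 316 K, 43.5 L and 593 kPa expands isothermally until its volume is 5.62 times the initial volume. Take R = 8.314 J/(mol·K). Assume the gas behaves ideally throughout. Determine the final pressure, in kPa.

106 kPa

Isothermal: T stays 316 K; PV = const ⇒ V₂ = 244 L, P₂ = 106 kPa.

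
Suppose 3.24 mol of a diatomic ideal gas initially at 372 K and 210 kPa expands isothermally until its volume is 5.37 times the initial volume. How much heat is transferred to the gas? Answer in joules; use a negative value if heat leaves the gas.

16800 J

V₁ = nRT₁/P₁ = 3.24×8.314×372/210 = 47.7 L.
Isothermal: T stays 372 K; PV = const ⇒ V₂ = 256 L, P₂ = 39.1 kPa.
ΔU = 0 (ideal gas, T constant).
W = nRT ln(V₂/V₁) = 3.24×8.314×372×ln(5.37) = 16800 J.
Q = ΔU + W = 16800 J.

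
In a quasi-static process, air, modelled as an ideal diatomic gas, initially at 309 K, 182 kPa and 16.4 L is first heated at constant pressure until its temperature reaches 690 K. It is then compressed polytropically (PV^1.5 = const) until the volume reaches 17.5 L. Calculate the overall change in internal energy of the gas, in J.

16600 J

n = P₁V₁/(RT₁) = 182×16.4/(8.314×309) = 1.16 mol.
Step 1 — Isobaric: P stays 182 kPa; V/T = const ⇒ T₂ = 690 K, V₂ = 36.6 L.
W = PΔV = 182×(36.6−16.4) kPa·L = 3680 J.
ΔU = nCvΔT = 1.16×20.8×(690−309) = 9200 J.
Q = ΔU + W = nCpΔT = 12900 J.
State after step 1: P = 182 kPa, V = 36.6 L, T = 690 K.
Step 2 — Polytropic n=1.5: T₂ = T₁(V₁/V₂)^(n−1) = 690×(2.09)^0.50 = 998 K; P₂ = P₁(V₁/V₂)^n = 551 kPa.
W = (P₁V₁−P₂V₂)/(n−1) = (182×36.6−551×17.5)/0.50 = -5950 J.
ΔU = nCvΔT = 1.16×20.8×(998−690) = 7440 J.
Q = ΔU + W = 1490 J.
Net over both steps: W = -2270 J, Q = 14400 J, ΔU = 16600 J.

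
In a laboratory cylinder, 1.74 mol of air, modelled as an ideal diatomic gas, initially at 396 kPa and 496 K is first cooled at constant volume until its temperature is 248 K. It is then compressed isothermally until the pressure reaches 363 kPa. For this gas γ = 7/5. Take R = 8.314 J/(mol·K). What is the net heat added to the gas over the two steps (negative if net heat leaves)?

-11100 J

V₁ = nRT₁/P₁ = 1.74×8.314×496/396 = 18.1 L.
Step 1 — Isochoric: V stays 18.1 L; P/T = const ⇒ T₂ = 248 K, P₂ = 198 kPa.
W = 0 (no volume change).
ΔU = nCvΔT = 1.74×20.8×(248−496) = -8970 J.
Q = ΔU = -8970 J.
State after step 1: P = 198 kPa, V = 18.1 L, T = 248 K.
Step 2 — Isothermal: T stays 248 K; PV = const ⇒ V₂ = 9.88 L, P₂ = 363 kPa.
ΔU = 0 (ideal gas, T constant).
W = nRT ln(V₂/V₁) = 1.74×8.314×248×ln(0.545) = -2170 J.
Q = ΔU + W = -2170 J.
Net over both steps: W = -2170 J, Q = -11100 J, ΔU = -8970 J.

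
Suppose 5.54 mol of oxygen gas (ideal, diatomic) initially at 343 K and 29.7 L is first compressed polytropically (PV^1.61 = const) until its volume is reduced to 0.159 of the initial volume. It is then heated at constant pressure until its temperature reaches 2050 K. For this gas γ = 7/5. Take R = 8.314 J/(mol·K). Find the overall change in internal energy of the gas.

197000 J

P₁ = nRT₁/V₁ = 5.54×8.314×343/29.7 = 532 kPa.
Step 1 — Polytropic n=1.61: T₂ = T₁(V₁/V₂)^(n−1) = 343×(6.29)^0.61 = 1050 K; P₂ = P₁(V₁/V₂)^n = 10300 kPa.
W = (P₁V₁−P₂V₂)/(n−1) = (532×29.7−10300×4.72)/0.61 = -53600 J.
ΔU = nCvΔT = 5.54×20.8×(1050−343) = 81800 J.
Q = ΔU + W = 28100 J.
State after step 1: P = 10300 kPa, V = 4.72 L, T = 1050 K.
Step 2 — Isobaric: P stays 10300 kPa; V/T = const ⇒ T₂ = 2050 K, V₂ = 9.19 L.
W = PΔV = 10300×(9.19−4.72) kPa·L = 45900 J.
ΔU = nCvΔT = 5.54×20.8×(2050−1050) = 115000 J.
Q = ΔU + W = nCpΔT = 161000 J.
Net over both steps: W = -7690 J, Q = 189000 J, ΔU = 197000 J.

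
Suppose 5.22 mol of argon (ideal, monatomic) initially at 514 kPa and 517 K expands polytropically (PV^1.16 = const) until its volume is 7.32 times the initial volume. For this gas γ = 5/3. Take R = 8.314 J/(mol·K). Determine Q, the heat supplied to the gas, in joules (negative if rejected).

29100 J

V₁ = nRT₁/P₁ = 5.22×8.314×517/514 = 43.7 L.
Polytropic n=1.16: T₂ = T₁(V₁/V₂)^(n−1) = 517×(0.137)^0.16 = 376 K; P₂ = P₁(V₁/V₂)^n = 51.1 kPa.
W = (P₁V₁−P₂V₂)/(n−1) = (514×43.7−51.1×320)/0.16 = 38200 J.
ΔU = nCvΔT = 5.22×12.5×(376−517) = -9180 J.
Q = ΔU + W = 29100 J.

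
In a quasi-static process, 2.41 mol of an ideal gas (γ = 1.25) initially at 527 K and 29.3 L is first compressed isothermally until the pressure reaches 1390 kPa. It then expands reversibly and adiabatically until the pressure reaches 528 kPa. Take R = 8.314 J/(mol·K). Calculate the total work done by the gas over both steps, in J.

-6820 J

P₁ = nRT₁/V₁ = 2.41×8.314×527/29.3 = 360 kPa.
Step 1 — Isothermal: T stays 527 K; PV = const ⇒ V₂ = 7.60 L, P₂ = 1390 kPa.
ΔU = 0 (ideal gas, T constant).
W = nRT ln(V₂/V₁) = 2.41×8.314×527×ln(0.259) = -14300 J.
Q = ΔU + W = -14300 J.
State after step 1: P = 1390 kPa, V = 7.60 L, T = 527 K.
Step 2 — Adiabatic: T₂/T₁ = (P₂/P₁)^((γ−1)/γ) ⇒ T₂ = 527×(0.380)^0.200 = 434 K; V₂ = 16.5 L.
ΔU = nCvΔT = 2.41×33.3×(434−527) = -7430 J.
Q = 0 for an adiabatic process, so W = −ΔU = 7430 J.
Net over both steps: W = -6820 J, Q = -14300 J, ΔU = -7430 J.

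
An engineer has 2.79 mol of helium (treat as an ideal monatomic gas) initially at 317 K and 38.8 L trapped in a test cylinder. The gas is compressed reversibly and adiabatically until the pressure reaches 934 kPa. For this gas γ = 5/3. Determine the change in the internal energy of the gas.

9850 J

P₁ = nRT₁/V₁ = 2.79×8.314×317/38.8 = 190 kPa.
Adiabatic: T₂/T₁ = (P₂/P₁)^((γ−1)/γ) ⇒ T₂ = 317×(4.93)^0.400 = 600 K; V₂ = 14.9 L.
For an ideal gas ΔU = nCvΔT with Cv = (3/2)R = 12.5 J/(mol·K).
ΔU = 2.79×12.5×(600−317) = 9850 J.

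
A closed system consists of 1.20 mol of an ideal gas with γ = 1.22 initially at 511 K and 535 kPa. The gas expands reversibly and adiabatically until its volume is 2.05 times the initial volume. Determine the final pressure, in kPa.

223 kPa

V₁ = nRT₁/P₁ = 1.20×8.314×511/535 = 9.53 L.
Adiabatic: TV^(γ−1) = const ⇒ T₂ = 511×(0.488)^0.220 = 436 K; PV^γ = const ⇒ P₂ = 223 kPa.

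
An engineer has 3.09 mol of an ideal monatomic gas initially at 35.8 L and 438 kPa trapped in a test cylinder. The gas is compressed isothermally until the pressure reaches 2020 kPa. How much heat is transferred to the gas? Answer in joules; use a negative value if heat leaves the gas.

-24000 J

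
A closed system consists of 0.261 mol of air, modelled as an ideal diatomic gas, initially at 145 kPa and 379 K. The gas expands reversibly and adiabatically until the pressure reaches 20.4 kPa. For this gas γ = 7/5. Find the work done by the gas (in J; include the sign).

882 J

V₁ = nRT₁/P₁ = 0.261×8.314×379/145 = 5.67 L.
Adiabatic: T₂/T₁ = (P₂/P₁)^((γ−1)/γ) ⇒ T₂ = 379×(0.141)^0.286 = 216 K; V₂ = 23.0 L.
ΔU = nCvΔT = 0.261×20.8×(216−379) = -882 J.
Q = 0 for an adiabatic process, so W = −ΔU = 882 J.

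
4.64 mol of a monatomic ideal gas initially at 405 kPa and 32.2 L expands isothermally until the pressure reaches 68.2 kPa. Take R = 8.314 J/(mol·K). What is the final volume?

191 L

T₁ = P₁V₁/(nR) = 405×32.2/(4.64×8.314) = 338 K.
Isothermal: T stays 338 K; PV = const ⇒ V₂ = 191 L, P₂ = 68.2 kPa.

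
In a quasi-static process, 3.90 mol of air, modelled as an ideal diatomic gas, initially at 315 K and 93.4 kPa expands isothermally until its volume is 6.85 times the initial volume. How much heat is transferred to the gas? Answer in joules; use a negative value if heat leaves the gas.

V₁ = nRT₁/P₁ = 3.90×8.314×315/93.4 = 109 L.
Isothermal: T stays 315 K; PV = const ⇒ V₂ = 749 L, P₂ = 13.6 kPa.
ΔU = 0 (ideal gas, T constant).
W = nRT ln(V₂/V₁) = 3.90×8.314×315×ln(6.85) = 19700 J.
Q = ΔU + W = 19700 J.

19700 J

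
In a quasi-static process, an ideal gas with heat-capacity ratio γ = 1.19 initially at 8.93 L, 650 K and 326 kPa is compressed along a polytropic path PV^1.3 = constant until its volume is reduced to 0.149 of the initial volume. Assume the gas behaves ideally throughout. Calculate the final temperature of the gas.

Polytropic n=1.3: T₂ = T₁(V₁/V₂)^(n−1) = 650×(6.71)^0.30 = 1150 K; P₂ = P₁(V₁/V₂)^n = 3870 kPa.

1150 K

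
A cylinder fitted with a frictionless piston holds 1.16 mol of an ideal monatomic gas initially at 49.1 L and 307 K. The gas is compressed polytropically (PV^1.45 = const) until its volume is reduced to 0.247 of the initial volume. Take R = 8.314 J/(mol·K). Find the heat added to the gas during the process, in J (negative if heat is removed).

P₁ = nRT₁/V₁ = 1.16×8.314×307/49.1 = 60.3 kPa.
Polytropic n=1.45: T₂ = T₁(V₁/V₂)^(n−1) = 307×(4.05)^0.45 = 576 K; P₂ = P₁(V₁/V₂)^n = 458 kPa.
W = (P₁V₁−P₂V₂)/(n−1) = (60.3×49.1−458×12.1)/0.45 = -5770 J.
ΔU = nCvΔT = 1.16×12.5×(576−307) = 3890 J.
Q = ΔU + W = -1870 J.

-1870 J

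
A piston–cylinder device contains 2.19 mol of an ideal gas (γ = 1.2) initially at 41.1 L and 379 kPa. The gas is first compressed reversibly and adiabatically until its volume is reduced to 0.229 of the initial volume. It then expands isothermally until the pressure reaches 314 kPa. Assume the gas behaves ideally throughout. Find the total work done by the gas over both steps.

14200 J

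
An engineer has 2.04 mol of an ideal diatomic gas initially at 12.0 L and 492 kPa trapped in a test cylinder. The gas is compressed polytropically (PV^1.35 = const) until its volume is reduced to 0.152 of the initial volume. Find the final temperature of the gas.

673 K

T₁ = P₁V₁/(nR) = 492×12.0/(2.04×8.314) = 348 K.
Polytropic n=1.35: T₂ = T₁(V₁/V₂)^(n−1) = 348×(6.58)^0.35 = 673 K; P₂ = P₁(V₁/V₂)^n = 6260 kPa.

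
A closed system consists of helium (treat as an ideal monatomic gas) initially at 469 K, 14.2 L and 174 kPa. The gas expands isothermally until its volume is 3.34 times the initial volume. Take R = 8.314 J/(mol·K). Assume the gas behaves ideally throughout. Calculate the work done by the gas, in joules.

n = P₁V₁/(RT₁) = 174×14.2/(8.314×469) = 0.634 mol.
Isothermal: T stays 469 K; PV = const ⇒ V₂ = 47.4 L, P₂ = 52.1 kPa.
W = nRT ln(V₂/V₁) = 0.634×8.314×469×ln(3.34) = 2980 J.

2980 J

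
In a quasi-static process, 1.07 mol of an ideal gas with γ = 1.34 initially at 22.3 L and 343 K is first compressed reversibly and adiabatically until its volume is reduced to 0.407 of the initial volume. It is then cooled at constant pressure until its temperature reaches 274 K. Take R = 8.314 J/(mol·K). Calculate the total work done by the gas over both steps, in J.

-4910 J

P₁ = nRT₁/V₁ = 1.07×8.314×343/22.3 = 137 kPa.
Step 1 — Adiabatic: TV^(γ−1) = const ⇒ T₂ = 343×(2.46)^0.340 = 466 K; PV^γ = const ⇒ P₂ = 456 kPa.
ΔU = nCvΔT = 1.07×24.5×(466−343) = 3210 J.
Q = 0 for an adiabatic process, so W = −ΔU = -3210 J.
State after step 1: P = 456 kPa, V = 9.08 L, T = 466 K.
Step 2 — Isobaric: P stays 456 kPa; V/T = const ⇒ T₂ = 274 K, V₂ = 5.34 L.
W = PΔV = 456×(5.34−9.08) kPa·L = -1700 J.
ΔU = nCvΔT = 1.07×24.5×(274−466) = -5010 J.
Q = ΔU + W = nCpΔT = -6720 J.
Net over both steps: W = -4910 J, Q = -6720 J, ΔU = -1810 J.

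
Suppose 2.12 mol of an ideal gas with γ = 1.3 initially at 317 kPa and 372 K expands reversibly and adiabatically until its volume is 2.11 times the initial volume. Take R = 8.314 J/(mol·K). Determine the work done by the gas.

V₁ = nRT₁/P₁ = 2.12×8.314×372/317 = 20.7 L.
Adiabatic: TV^(γ−1) = const ⇒ T₂ = 372×(0.474)^0.300 = 297 K; PV^γ = const ⇒ P₂ = 120 kPa.
ΔU = nCvΔT = 2.12×27.7×(297−372) = -4390 J.
Q = 0 for an adiabatic process, so W = −ΔU = 4390 J.

4390 J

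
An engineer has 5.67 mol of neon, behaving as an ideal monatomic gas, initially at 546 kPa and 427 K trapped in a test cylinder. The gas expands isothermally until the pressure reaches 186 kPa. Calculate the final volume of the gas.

108 L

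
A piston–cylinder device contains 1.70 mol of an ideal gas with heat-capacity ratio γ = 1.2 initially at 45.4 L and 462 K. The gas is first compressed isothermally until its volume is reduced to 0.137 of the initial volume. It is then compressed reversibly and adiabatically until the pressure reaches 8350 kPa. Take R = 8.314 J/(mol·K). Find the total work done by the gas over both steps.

-26500 J

P₁ = nRT₁/V₁ = 1.70×8.314×462/45.4 = 144 kPa.
Step 1 — Isothermal: T stays 462 K; PV = const ⇒ V₂ = 6.22 L, P₂ = 1050 kPa.
ΔU = 0 (ideal gas, T constant).
W = nRT ln(V₂/V₁) = 1.70×8.314×462×ln(0.137) = -13000 J.
Q = ΔU + W = -13000 J.
State after step 1: P = 1050 kPa, V = 6.22 L, T = 462 K.
Step 2 — Adiabatic: T₂/T₁ = (P₂/P₁)^((γ−1)/γ) ⇒ T₂ = 462×(7.95)^0.167 = 653 K; V₂ = 1.10 L.
ΔU = nCvΔT = 1.70×41.6×(653−462) = 13500 J.
Q = 0 for an adiabatic process, so W = −ΔU = -13500 J.
Net over both steps: W = -26500 J, Q = -13000 J, ΔU = 13500 J.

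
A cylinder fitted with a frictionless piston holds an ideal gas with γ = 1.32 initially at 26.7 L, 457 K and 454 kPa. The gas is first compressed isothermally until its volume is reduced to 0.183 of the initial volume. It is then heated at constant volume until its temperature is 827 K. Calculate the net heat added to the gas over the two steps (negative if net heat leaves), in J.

10100 J

n = P₁V₁/(RT₁) = 454×26.7/(8.314×457) = 3.19 mol.
Step 1 — Isothermal: T stays 457 K; PV = const ⇒ V₂ = 4.89 L, P₂ = 2480 kPa.
ΔU = 0 (ideal gas, T constant).
W = nRT ln(V₂/V₁) = 3.19×8.314×457×ln(0.183) = -20600 J.
Q = ΔU + W = -20600 J.
State after step 1: P = 2480 kPa, V = 4.89 L, T = 457 K.
Step 2 — Isochoric: V stays 4.89 L; P/T = const ⇒ T₂ = 827 K, P₂ = 4490 kPa.
W = 0 (no volume change).
ΔU = nCvΔT = 3.19×26.0×(827−457) = 30700 J.
Q = ΔU = 30700 J.
Net over both steps: W = -20600 J, Q = 10100 J, ΔU = 30700 J.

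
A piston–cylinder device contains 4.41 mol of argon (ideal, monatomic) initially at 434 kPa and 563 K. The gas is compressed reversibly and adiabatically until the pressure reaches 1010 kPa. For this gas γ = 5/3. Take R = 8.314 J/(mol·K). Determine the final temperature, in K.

V₁ = nRT₁/P₁ = 4.41×8.314×563/434 = 47.6 L.
Adiabatic: T₂/T₁ = (P₂/P₁)^((γ−1)/γ) ⇒ T₂ = 563×(2.33)^0.400 = 789 K; V₂ = 28.7 L.

789 K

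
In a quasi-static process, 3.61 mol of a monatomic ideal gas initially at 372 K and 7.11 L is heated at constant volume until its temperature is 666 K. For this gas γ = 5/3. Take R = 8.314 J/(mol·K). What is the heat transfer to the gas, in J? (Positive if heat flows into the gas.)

P₁ = nRT₁/V₁ = 3.61×8.314×372/7.11 = 1570 kPa.
Isochoric: V stays 7.11 L; P/T = const ⇒ T₂ = 666 K, P₂ = 2810 kPa.
W = 0 (no volume change).
ΔU = nCvΔT = 3.61×12.5×(666−372) = 13200 J.
Q = ΔU = 13200 J.

13200 J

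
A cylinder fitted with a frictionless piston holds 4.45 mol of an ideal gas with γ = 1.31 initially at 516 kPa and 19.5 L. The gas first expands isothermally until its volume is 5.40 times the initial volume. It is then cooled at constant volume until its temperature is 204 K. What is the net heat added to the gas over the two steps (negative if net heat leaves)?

8860 J

T₁ = P₁V₁/(nR) = 516×19.5/(4.45×8.314) = 272 K.
Step 1 — Isothermal: T stays 272 K; PV = const ⇒ V₂ = 105 L, P₂ = 95.6 kPa.
ΔU = 0 (ideal gas, T constant).
W = nRT ln(V₂/V₁) = 4.45×8.314×272×ln(5.40) = 17000 J.
Q = ΔU + W = 17000 J.
State after step 1: P = 95.6 kPa, V = 105 L, T = 272 K.
Step 2 — Isochoric: V stays 105 L; P/T = const ⇒ T₂ = 204 K, P₂ = 71.7 kPa.
W = 0 (no volume change).
ΔU = nCvΔT = 4.45×26.8×(204−272) = -8110 J.
Q = ΔU = -8110 J.
Net over both steps: W = 17000 J, Q = 8860 J, ΔU = -8110 J.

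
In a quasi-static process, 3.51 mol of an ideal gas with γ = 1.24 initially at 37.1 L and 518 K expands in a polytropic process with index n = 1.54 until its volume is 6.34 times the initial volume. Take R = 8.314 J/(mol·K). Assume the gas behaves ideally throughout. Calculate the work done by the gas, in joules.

17700 J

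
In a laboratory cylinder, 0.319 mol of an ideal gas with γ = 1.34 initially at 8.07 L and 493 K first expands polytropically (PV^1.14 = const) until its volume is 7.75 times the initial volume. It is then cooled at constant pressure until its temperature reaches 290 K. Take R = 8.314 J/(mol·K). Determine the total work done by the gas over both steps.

2120 J

P₁ = nRT₁/V₁ = 0.319×8.314×493/8.07 = 162 kPa.
Step 1 — Polytropic n=1.14: T₂ = T₁(V₁/V₂)^(n−1) = 493×(0.129)^0.14 = 370 K; P₂ = P₁(V₁/V₂)^n = 15.7 kPa.
W = (P₁V₁−P₂V₂)/(n−1) = (162×8.07−15.7×62.5)/0.14 = 2330 J.
ΔU = nCvΔT = 0.319×24.5×(370−493) = -959 J.
Q = ΔU + W = 1370 J.
State after step 1: P = 15.7 kPa, V = 62.5 L, T = 370 K.
Step 2 — Isobaric: P stays 15.7 kPa; V/T = const ⇒ T₂ = 290 K, V₂ = 49.0 L.
W = PΔV = 15.7×(49.0−62.5) kPa·L = -212 J.
ΔU = nCvΔT = 0.319×24.5×(290−370) = -625 J.
Q = ΔU + W = nCpΔT = -837 J.
Net over both steps: W = 2120 J, Q = 532 J, ΔU = -1580 J.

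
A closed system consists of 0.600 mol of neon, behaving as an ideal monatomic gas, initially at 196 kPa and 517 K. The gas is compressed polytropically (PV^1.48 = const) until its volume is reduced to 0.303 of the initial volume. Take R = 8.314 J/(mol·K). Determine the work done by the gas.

V₁ = nRT₁/P₁ = 0.600×8.314×517/196 = 13.2 L.
Polytropic n=1.48: T₂ = T₁(V₁/V₂)^(n−1) = 517×(3.30)^0.48 = 917 K; P₂ = P₁(V₁/V₂)^n = 1150 kPa.
W = (P₁V₁−P₂V₂)/(n−1) = (196×13.2−1150×3.99)/0.48 = -4160 J.

-4160 J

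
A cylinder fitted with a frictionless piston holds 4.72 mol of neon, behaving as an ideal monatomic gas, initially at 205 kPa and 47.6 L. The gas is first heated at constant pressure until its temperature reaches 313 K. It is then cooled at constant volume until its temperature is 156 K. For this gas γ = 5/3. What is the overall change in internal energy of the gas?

-5450 J

T₁ = P₁V₁/(nR) = 205×47.6/(4.72×8.314) = 249 K.
Step 1 — Isobaric: P stays 205 kPa; V/T = const ⇒ T₂ = 313 K, V₂ = 59.9 L.
W = PΔV = 205×(59.9−47.6) kPa·L = 2520 J.
ΔU = nCvΔT = 4.72×12.5×(313−249) = 3790 J.
Q = ΔU + W = nCpΔT = 6310 J.
State after step 1: P = 205 kPa, V = 59.9 L, T = 313 K.
Step 2 — Isochoric: V stays 59.9 L; P/T = const ⇒ T₂ = 156 K, P₂ = 102 kPa.
W = 0 (no volume change).
ΔU = nCvΔT = 4.72×12.5×(156−313) = -9240 J.
Q = ΔU = -9240 J.
Net over both steps: W = 2520 J, Q = -2930 J, ΔU = -5450 J.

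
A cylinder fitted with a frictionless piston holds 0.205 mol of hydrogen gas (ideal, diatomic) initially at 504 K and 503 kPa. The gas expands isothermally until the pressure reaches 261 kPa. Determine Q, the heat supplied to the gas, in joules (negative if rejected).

V₁ = nRT₁/P₁ = 0.205×8.314×504/503 = 1.71 L.
Isothermal: T stays 504 K; PV = const ⇒ V₂ = 3.29 L, P₂ = 261 kPa.
ΔU = 0 (ideal gas, T constant).
W = nRT ln(V₂/V₁) = 0.205×8.314×504×ln(1.93) = 564 J.
Q = ΔU + W = 564 J.

564 J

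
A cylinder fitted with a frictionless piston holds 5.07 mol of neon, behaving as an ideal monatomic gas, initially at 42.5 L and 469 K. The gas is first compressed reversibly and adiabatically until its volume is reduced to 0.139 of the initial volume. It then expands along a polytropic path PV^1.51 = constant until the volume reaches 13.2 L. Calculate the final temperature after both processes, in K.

1160 K

P₁ = nRT₁/V₁ = 5.07×8.314×469/42.5 = 465 kPa.
Step 1 — Adiabatic: TV^(γ−1) = const ⇒ T₂ = 469×(7.19)^0.667 = 1750 K; PV^γ = const ⇒ P₂ = 12500 kPa.
ΔU = nCvΔT = 5.07×12.5×(1750−469) = 80900 J.
Q = 0 for an adiabatic process, so W = −ΔU = -80900 J.
State after step 1: P = 12500 kPa, V = 5.91 L, T = 1750 K.
Step 2 — Polytropic n=1.51: T₂ = T₁(V₁/V₂)^(n−1) = 1750×(0.448)^0.51 = 1160 K; P₂ = P₁(V₁/V₂)^n = 3700 kPa.
W = (P₁V₁−P₂V₂)/(n−1) = (12500×5.91−3700×13.2)/0.51 = 48600 J.
ΔU = nCvΔT = 5.07×12.5×(1160−1750) = -37200 J.
Q = ΔU + W = 11400 J.
Net over both steps: W = -32300 J, Q = 11400 J, ΔU = 43700 J.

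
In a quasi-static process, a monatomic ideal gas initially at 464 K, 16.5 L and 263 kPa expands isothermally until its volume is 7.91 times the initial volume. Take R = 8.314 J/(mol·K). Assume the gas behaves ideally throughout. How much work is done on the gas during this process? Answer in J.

-8970 J

n = P₁V₁/(RT₁) = 263×16.5/(8.314×464) = 1.12 mol.
Isothermal: T stays 464 K; PV = const ⇒ V₂ = 131 L, P₂ = 33.2 kPa.
W = nRT ln(V₂/V₁) = 1.12×8.314×464×ln(7.91) = 8970 J.
Work done on the gas = −W_by = -8970 J.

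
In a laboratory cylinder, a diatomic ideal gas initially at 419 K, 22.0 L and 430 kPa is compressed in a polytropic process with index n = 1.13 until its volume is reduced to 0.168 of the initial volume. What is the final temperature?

Polytropic n=1.13: T₂ = T₁(V₁/V₂)^(n−1) = 419×(5.95)^0.13 = 528 K; P₂ = P₁(V₁/V₂)^n = 3230 kPa.

528 K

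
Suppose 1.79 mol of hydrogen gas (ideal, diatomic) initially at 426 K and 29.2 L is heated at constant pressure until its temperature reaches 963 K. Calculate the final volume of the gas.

66.0 L

P₁ = nRT₁/V₁ = 1.79×8.314×426/29.2 = 217 kPa.
Isobaric: P stays 217 kPa; V/T = const ⇒ T₂ = 963 K, V₂ = 66.0 L.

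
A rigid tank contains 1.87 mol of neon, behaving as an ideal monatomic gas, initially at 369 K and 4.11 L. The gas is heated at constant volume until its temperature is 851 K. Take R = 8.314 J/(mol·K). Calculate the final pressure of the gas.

P₁ = nRT₁/V₁ = 1.87×8.314×369/4.11 = 1400 kPa.
Isochoric: V stays 4.11 L; P/T = const ⇒ T₂ = 851 K, P₂ = 3220 kPa.

3220 kPa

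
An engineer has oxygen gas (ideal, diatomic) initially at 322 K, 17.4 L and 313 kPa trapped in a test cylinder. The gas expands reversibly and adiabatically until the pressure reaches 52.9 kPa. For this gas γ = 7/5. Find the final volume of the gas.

61.9 L

Adiabatic: T₂/T₁ = (P₂/P₁)^((γ−1)/γ) ⇒ T₂ = 322×(0.169)^0.286 = 194 K; V₂ = 61.9 L.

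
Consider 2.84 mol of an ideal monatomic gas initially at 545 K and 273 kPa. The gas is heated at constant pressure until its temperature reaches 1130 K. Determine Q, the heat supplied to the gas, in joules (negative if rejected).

34500 J

V₁ = nRT₁/P₁ = 2.84×8.314×545/273 = 47.1 L.
Isobaric: P stays 273 kPa; V/T = const ⇒ T₂ = 1130 K, V₂ = 97.7 L.
W = PΔV = 273×(97.7−47.1) kPa·L = 13800 J.
ΔU = nCvΔT = 2.84×12.5×(1130−545) = 20700 J.
Q = ΔU + W = nCpΔT = 34500 J.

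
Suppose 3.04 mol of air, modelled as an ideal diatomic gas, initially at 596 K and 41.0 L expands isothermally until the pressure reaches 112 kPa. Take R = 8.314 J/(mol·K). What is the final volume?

P₁ = nRT₁/V₁ = 3.04×8.314×596/41.0 = 367 kPa.
Isothermal: T stays 596 K; PV = const ⇒ V₂ = 134 L, P₂ = 112 kPa.

134 L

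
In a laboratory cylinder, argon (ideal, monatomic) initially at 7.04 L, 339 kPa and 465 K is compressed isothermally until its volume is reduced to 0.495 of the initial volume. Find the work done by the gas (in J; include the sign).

-1680 J

n = P₁V₁/(RT₁) = 339×7.04/(8.314×465) = 0.617 mol.
Isothermal: T stays 465 K; PV = const ⇒ V₂ = 3.48 L, P₂ = 685 kPa.
W = nRT ln(V₂/V₁) = 0.617×8.314×465×ln(0.495) = -1680 J.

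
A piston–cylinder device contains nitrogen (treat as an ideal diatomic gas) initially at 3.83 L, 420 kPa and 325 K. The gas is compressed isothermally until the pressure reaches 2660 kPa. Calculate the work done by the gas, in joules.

-2970 J

n = P₁V₁/(RT₁) = 420×3.83/(8.314×325) = 0.595 mol.
Isothermal: T stays 325 K; PV = const ⇒ V₂ = 0.605 L, P₂ = 2660 kPa.
W = nRT ln(V₂/V₁) = 0.595×8.314×325×ln(0.158) = -2970 J.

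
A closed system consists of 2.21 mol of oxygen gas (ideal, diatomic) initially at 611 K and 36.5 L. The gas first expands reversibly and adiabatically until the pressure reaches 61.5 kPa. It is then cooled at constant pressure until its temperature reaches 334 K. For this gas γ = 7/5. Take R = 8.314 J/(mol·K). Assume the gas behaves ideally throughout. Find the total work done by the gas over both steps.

9400 J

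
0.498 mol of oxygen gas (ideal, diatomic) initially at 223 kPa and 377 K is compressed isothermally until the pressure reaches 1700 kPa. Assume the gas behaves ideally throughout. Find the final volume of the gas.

0.918 L

V₁ = nRT₁/P₁ = 0.498×8.314×377/223 = 7.00 L.
Isothermal: T stays 377 K; PV = const ⇒ V₂ = 0.918 L, P₂ = 1700 kPa.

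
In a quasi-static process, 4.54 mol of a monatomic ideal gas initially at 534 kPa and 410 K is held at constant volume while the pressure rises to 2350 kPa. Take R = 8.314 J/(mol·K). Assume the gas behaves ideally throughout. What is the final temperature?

1800 K

V₁ = nRT₁/P₁ = 4.54×8.314×410/534 = 29.0 L.
Isochoric: V stays 29.0 L; P/T = const ⇒ T₂ = 1800 K, P₂ = 2350 kPa.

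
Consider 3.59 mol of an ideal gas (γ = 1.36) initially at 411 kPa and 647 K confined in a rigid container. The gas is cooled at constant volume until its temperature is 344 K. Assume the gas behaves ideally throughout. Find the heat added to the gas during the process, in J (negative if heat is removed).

-25100 J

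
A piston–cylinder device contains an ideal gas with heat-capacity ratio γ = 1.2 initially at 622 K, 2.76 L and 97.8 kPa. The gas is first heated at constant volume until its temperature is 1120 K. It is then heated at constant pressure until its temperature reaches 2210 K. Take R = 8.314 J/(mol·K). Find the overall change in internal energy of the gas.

3450 J

n = P₁V₁/(RT₁) = 97.8×2.76/(8.314×622) = 0.0522 mol.
Step 1 — Isochoric: V stays 2.76 L; P/T = const ⇒ T₂ = 1120 K, P₂ = 176 kPa.
W = 0 (no volume change).
ΔU = nCvΔT = 0.0522×41.6×(1120−622) = 1080 J.
Q = ΔU = 1080 J.
State after step 1: P = 176 kPa, V = 2.76 L, T = 1120 K.
Step 2 — Isobaric: P stays 176 kPa; V/T = const ⇒ T₂ = 2210 K, V₂ = 5.45 L.
W = PΔV = 176×(5.45−2.76) kPa·L = 473 J.
ΔU = nCvΔT = 0.0522×41.6×(2210−1120) = 2370 J.
Q = ΔU + W = nCpΔT = 2840 J.
Net over both steps: W = 473 J, Q = 3920 J, ΔU = 3450 J.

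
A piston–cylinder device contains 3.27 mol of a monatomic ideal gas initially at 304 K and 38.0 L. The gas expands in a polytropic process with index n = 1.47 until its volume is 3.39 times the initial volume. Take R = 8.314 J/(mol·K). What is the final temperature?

171 K

P₁ = nRT₁/V₁ = 3.27×8.314×304/38.0 = 217 kPa.
Polytropic n=1.47: T₂ = T₁(V₁/V₂)^(n−1) = 304×(0.295)^0.47 = 171 K; P₂ = P₁(V₁/V₂)^n = 36.1 kPa.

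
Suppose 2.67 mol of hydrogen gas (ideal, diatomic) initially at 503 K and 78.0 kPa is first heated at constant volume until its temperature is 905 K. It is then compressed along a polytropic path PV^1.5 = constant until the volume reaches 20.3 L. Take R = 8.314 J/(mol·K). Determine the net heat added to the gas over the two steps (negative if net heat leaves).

V₁ = nRT₁/P₁ = 2.67×8.314×503/78.0 = 143 L.
Step 1 — Isochoric: V stays 143 L; P/T = const ⇒ T₂ = 905 K, P₂ = 140 kPa.
W = 0 (no volume change).
ΔU = nCvΔT = 2.67×20.8×(905−503) = 22300 J.
Q = ΔU = 22300 J.
State after step 1: P = 140 kPa, V = 143 L, T = 905 K.
Step 2 — Polytropic n=1.5: T₂ = T₁(V₁/V₂)^(n−1) = 905×(7.05)^0.50 = 2400 K; P₂ = P₁(V₁/V₂)^n = 2630 kPa.
W = (P₁V₁−P₂V₂)/(n−1) = (140×143−2630×20.3)/0.50 = -66500 J.
ΔU = nCvΔT = 2.67×20.8×(2400−905) = 83100 J.
Q = ΔU + W = 16600 J.
Net over both steps: W = -66500 J, Q = 38900 J, ΔU = 105000 J.

38900 J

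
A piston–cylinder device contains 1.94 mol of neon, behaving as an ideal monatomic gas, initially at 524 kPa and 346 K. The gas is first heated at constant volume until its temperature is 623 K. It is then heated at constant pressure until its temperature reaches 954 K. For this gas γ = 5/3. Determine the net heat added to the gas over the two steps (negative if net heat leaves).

V₁ = nRT₁/P₁ = 1.94×8.314×346/524 = 10.7 L.
Step 1 — Isochoric: V stays 10.7 L; P/T = const ⇒ T₂ = 623 K, P₂ = 944 kPa.
W = 0 (no volume change).
ΔU = nCvΔT = 1.94×12.5×(623−346) = 6700 J.
Q = ΔU = 6700 J.
State after step 1: P = 944 kPa, V = 10.7 L, T = 623 K.
Step 2 — Isobaric: P stays 944 kPa; V/T = const ⇒ T₂ = 954 K, V₂ = 16.3 L.
W = PΔV = 944×(16.3−10.7) kPa·L = 5340 J.
ΔU = nCvΔT = 1.94×12.5×(954−623) = 8010 J.
Q = ΔU + W = nCpΔT = 13300 J.
Net over both steps: W = 5340 J, Q = 20000 J, ΔU = 14700 J.

20000 J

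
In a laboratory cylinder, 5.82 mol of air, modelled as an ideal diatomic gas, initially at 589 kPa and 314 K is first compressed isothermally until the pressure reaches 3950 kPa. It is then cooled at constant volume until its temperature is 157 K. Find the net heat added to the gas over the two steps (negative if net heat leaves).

-47900 J

V₁ = nRT₁/P₁ = 5.82×8.314×314/589 = 25.8 L.
Step 1 — Isothermal: T stays 314 K; PV = const ⇒ V₂ = 3.85 L, P₂ = 3950 kPa.
ΔU = 0 (ideal gas, T constant).
W = nRT ln(V₂/V₁) = 5.82×8.314×314×ln(0.149) = -28900 J.
Q = ΔU + W = -28900 J.
State after step 1: P = 3950 kPa, V = 3.85 L, T = 314 K.
Step 2 — Isochoric: V stays 3.85 L; P/T = const ⇒ T₂ = 157 K, P₂ = 1980 kPa.
W = 0 (no volume change).
ΔU = nCvΔT = 5.82×20.8×(157−314) = -19000 J.
Q = ΔU = -19000 J.
Net over both steps: W = -28900 J, Q = -47900 J, ΔU = -19000 J.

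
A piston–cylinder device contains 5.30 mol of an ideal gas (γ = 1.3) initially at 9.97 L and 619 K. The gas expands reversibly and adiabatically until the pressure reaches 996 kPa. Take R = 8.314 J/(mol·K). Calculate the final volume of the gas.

P₁ = nRT₁/V₁ = 5.30×8.314×619/9.97 = 2740 kPa.
Adiabatic: T₂/T₁ = (P₂/P₁)^((γ−1)/γ) ⇒ T₂ = 619×(0.364)^0.231 = 490 K; V₂ = 21.7 L.

21.7 L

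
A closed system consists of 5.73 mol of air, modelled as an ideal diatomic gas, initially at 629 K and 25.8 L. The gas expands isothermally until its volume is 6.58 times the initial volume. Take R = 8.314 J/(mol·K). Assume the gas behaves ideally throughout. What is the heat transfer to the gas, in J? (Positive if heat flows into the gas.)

56500 J

P₁ = nRT₁/V₁ = 5.73×8.314×629/25.8 = 1160 kPa.
Isothermal: T stays 629 K; PV = const ⇒ V₂ = 170 L, P₂ = 177 kPa.
ΔU = 0 (ideal gas, T constant).
W = nRT ln(V₂/V₁) = 5.73×8.314×629×ln(6.58) = 56500 J.
Q = ΔU + W = 56500 J.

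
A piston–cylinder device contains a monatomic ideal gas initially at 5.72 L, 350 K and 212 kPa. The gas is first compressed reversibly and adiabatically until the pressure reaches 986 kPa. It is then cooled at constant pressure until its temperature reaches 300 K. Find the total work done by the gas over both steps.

n = P₁V₁/(RT₁) = 212×5.72/(8.314×350) = 0.417 mol.
Step 1 — Adiabatic: T₂/T₁ = (P₂/P₁)^((γ−1)/γ) ⇒ T₂ = 350×(4.65)^0.400 = 647 K; V₂ = 2.27 L.
ΔU = nCvΔT = 0.417×12.5×(647−350) = 1540 J.
Q = 0 for an adiabatic process, so W = −ΔU = -1540 J.
State after step 1: P = 986 kPa, V = 2.27 L, T = 647 K.
Step 2 — Isobaric: P stays 986 kPa; V/T = const ⇒ T₂ = 300 K, V₂ = 1.05 L.
W = PΔV = 986×(1.05−2.27) kPa·L = -1200 J.
ΔU = nCvΔT = 0.417×12.5×(300−647) = -1800 J.
Q = ΔU + W = nCpΔT = -3010 J.
Net over both steps: W = -2750 J, Q = -3010 J, ΔU = -260 J.

-2750 J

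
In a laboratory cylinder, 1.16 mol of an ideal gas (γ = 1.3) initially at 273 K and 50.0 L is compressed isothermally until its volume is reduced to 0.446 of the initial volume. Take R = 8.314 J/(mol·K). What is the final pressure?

P₁ = nRT₁/V₁ = 1.16×8.314×273/50.0 = 52.7 kPa.
Isothermal: T stays 273 K; PV = const ⇒ V₂ = 22.3 L, P₂ = 118 kPa.

118 kPa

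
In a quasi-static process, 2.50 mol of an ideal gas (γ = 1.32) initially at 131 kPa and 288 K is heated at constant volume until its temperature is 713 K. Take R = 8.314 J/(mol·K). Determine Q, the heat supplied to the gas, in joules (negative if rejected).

V₁ = nRT₁/P₁ = 2.50×8.314×288/131 = 45.7 L.
Isochoric: V stays 45.7 L; P/T = const ⇒ T₂ = 713 K, P₂ = 324 kPa.
W = 0 (no volume change).
ΔU = nCvΔT = 2.50×26.0×(713−288) = 27600 J.
Q = ΔU = 27600 J.

27600 J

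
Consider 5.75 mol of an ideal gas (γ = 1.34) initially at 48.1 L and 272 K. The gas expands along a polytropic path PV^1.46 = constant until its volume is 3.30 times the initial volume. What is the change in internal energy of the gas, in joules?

-16200 J

P₁ = nRT₁/V₁ = 5.75×8.314×272/48.1 = 270 kPa.
Polytropic n=1.46: T₂ = T₁(V₁/V₂)^(n−1) = 272×(0.303)^0.46 = 157 K; P₂ = P₁(V₁/V₂)^n = 47.3 kPa.
For an ideal gas ΔU = nCvΔT with Cv = R/(γ−1) = 24.5 J/(mol·K).
ΔU = 5.75×24.5×(157−272) = -16200 J.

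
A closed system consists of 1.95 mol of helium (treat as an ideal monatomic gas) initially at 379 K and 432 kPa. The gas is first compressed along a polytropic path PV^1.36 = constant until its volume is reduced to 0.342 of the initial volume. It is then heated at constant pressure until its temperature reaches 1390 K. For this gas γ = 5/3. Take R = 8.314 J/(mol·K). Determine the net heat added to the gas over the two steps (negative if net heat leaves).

V₁ = nRT₁/P₁ = 1.95×8.314×379/432 = 14.2 L.
Step 1 — Polytropic n=1.36: T₂ = T₁(V₁/V₂)^(n−1) = 379×(2.92)^0.36 = 558 K; P₂ = P₁(V₁/V₂)^n = 1860 kPa.
W = (P₁V₁−P₂V₂)/(n−1) = (432×14.2−1860×4.86)/0.36 = -8050 J.
ΔU = nCvΔT = 1.95×12.5×(558−379) = 4350 J.
Q = ΔU + W = -3700 J.
State after step 1: P = 1860 kPa, V = 4.86 L, T = 558 K.
Step 2 — Isobaric: P stays 1860 kPa; V/T = const ⇒ T₂ = 1390 K, V₂ = 12.1 L.
W = PΔV = 1860×(12.1−4.86) kPa·L = 13500 J.
ΔU = nCvΔT = 1.95×12.5×(1390−558) = 20200 J.
Q = ΔU + W = nCpΔT = 33700 J.
Net over both steps: W = 5450 J, Q = 30000 J, ΔU = 24600 J.

30000 J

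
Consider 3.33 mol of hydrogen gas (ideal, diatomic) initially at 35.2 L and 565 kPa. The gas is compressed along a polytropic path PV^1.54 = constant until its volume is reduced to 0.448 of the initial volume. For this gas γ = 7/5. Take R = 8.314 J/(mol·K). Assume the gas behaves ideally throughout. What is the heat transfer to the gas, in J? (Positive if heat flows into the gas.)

7000 J

T₁ = P₁V₁/(nR) = 565×35.2/(3.33×8.314) = 718 K.
Polytropic n=1.54: T₂ = T₁(V₁/V₂)^(n−1) = 718×(2.23)^0.54 = 1110 K; P₂ = P₁(V₁/V₂)^n = 1950 kPa.
W = (P₁V₁−P₂V₂)/(n−1) = (565×35.2−1950×15.8)/0.54 = -20000 J.
ΔU = nCvΔT = 3.33×20.8×(1110−718) = 27000 J.
Q = ΔU + W = 7000 J.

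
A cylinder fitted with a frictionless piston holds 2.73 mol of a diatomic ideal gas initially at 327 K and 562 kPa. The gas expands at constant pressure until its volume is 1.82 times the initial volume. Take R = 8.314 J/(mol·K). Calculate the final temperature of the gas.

V₁ = nRT₁/P₁ = 2.73×8.314×327/562 = 13.2 L.
Isobaric: P stays 562 kPa; V/T = const ⇒ T₂ = 595 K, V₂ = 24.0 L.

595 K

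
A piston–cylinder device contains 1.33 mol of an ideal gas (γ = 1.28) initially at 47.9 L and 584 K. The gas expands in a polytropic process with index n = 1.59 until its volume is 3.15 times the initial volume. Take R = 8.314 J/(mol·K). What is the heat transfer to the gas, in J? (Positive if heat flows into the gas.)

P₁ = nRT₁/V₁ = 1.33×8.314×584/47.9 = 135 kPa.
Polytropic n=1.59: T₂ = T₁(V₁/V₂)^(n−1) = 584×(0.317)^0.59 = 297 K; P₂ = P₁(V₁/V₂)^n = 21.7 kPa.
W = (P₁V₁−P₂V₂)/(n−1) = (135×47.9−21.7×151)/0.59 = 5380 J.
ΔU = nCvΔT = 1.33×29.7×(297−584) = -11300 J.
Q = ΔU + W = -5960 J.

-5960 J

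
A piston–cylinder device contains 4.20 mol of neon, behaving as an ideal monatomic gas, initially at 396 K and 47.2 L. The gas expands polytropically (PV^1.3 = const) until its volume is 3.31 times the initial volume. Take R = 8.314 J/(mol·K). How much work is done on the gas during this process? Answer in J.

P₁ = nRT₁/V₁ = 4.20×8.314×396/47.2 = 293 kPa.
Polytropic n=1.3: T₂ = T₁(V₁/V₂)^(n−1) = 396×(0.302)^0.30 = 277 K; P₂ = P₁(V₁/V₂)^n = 61.8 kPa.
W = (P₁V₁−P₂V₂)/(n−1) = (293×47.2−61.8×156)/0.30 = 13900 J.
Work done on the gas = −W_by = -13900 J.

-13900 J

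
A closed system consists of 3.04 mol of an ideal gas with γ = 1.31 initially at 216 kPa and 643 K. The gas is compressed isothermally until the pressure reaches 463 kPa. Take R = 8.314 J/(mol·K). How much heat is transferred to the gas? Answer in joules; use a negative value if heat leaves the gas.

V₁ = nRT₁/P₁ = 3.04×8.314×643/216 = 75.2 L.
Isothermal: T stays 643 K; PV = const ⇒ V₂ = 35.1 L, P₂ = 463 kPa.
ΔU = 0 (ideal gas, T constant).
W = nRT ln(V₂/V₁) = 3.04×8.314×643×ln(0.467) = -12400 J.
Q = ΔU + W = -12400 J.

-12400 J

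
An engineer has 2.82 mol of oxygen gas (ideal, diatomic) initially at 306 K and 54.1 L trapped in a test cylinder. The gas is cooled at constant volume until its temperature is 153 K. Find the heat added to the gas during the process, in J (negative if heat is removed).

-8970 J

P₁ = nRT₁/V₁ = 2.82×8.314×306/54.1 = 133 kPa.
Isochoric: V stays 54.1 L; P/T = const ⇒ T₂ = 153 K, P₂ = 66.3 kPa.
W = 0 (no volume change).
ΔU = nCvΔT = 2.82×20.8×(153−306) = -8970 J.
Q = ΔU = -8970 J.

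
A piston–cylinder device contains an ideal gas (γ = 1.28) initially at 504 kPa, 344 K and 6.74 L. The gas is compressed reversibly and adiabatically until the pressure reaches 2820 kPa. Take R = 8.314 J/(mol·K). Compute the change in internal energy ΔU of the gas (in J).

n = P₁V₁/(RT₁) = 504×6.74/(8.314×344) = 1.19 mol.
Adiabatic: T₂/T₁ = (P₂/P₁)^((γ−1)/γ) ⇒ T₂ = 344×(5.60)^0.219 = 501 K; V₂ = 1.76 L.
For an ideal gas ΔU = nCvΔT with Cv = R/(γ−1) = 29.7 J/(mol·K).
ΔU = 1.19×29.7×(501−344) = 5550 J.

5550 J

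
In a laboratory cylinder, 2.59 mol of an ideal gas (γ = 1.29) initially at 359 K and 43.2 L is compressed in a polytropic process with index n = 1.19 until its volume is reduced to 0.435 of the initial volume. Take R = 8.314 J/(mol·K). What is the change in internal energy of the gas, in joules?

P₁ = nRT₁/V₁ = 2.59×8.314×359/43.2 = 179 kPa.
Polytropic n=1.19: T₂ = T₁(V₁/V₂)^(n−1) = 359×(2.30)^0.19 = 421 K; P₂ = P₁(V₁/V₂)^n = 482 kPa.
For an ideal gas ΔU = nCvΔT with Cv = R/(γ−1) = 28.7 J/(mol·K).
ΔU = 2.59×28.7×(421−359) = 4570 J.

4570 J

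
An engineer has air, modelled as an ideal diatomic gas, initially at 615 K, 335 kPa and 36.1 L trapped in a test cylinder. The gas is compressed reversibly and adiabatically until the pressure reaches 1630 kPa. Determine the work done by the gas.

-17300 J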